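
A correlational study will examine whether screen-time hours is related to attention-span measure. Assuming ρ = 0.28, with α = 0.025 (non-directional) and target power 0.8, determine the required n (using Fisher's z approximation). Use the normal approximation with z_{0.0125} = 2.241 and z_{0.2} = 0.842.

n = 118

Fisher's z: C = ½·ln((1+r)/(1−r)) = ½·ln(1.7778) = 0.2877.
n = ((z_{α/2} + z_β)/C)² + 3.
(2.241 + 0.842) / 0.2877 = 3.083 / 0.2877 = 10.716.
n = 10.716² + 3 = 114.83 + 3 = 117.8.
Round up.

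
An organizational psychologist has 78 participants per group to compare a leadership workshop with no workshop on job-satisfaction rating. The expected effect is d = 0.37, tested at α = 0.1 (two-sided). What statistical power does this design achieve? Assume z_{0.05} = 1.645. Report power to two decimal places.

For two equal groups, power = Φ(d·√(n/2) − z_{α/2}).
d·√(n/2) = 0.37 × √(78/2) = 0.37 × 6.245 = 2.311.
z_β = 2.311 − 1.645 = 0.666.
Power = Φ(0.666) = 0.747.

power ≈ 0.75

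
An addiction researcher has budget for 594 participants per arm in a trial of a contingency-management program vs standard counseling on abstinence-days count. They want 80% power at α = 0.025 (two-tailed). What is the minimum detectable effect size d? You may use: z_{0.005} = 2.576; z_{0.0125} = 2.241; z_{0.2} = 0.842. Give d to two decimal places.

d_min ≈ 0.18

For two independent groups of n = 594 each: d_min = (z_{α/2} + z_β)·√(2/n).
z-sum = 2.241 + 0.842 = 3.083.
d_min = 3.083 × √(2/594) = 3.083 × 0.0580 = 0.179.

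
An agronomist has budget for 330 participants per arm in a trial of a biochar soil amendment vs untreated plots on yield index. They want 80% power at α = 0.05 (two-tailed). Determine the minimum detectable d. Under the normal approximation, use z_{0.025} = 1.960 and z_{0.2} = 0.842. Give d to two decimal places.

d_min ≈ 0.22

For two independent groups of n = 330 each: d_min = (z_{α/2} + z_β)·√(2/n).
z-sum = 1.960 + 0.842 = 2.802.
d_min = 2.802 × √(2/330) = 2.802 × 0.0778 = 0.218.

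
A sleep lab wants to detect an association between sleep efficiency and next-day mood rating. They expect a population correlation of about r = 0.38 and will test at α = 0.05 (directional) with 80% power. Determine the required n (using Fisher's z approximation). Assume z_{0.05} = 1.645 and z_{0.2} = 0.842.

n = 42

Fisher's z: C = ½·ln((1+r)/(1−r)) = ½·ln(2.2258) = 0.4001.
n = ((z_{α} + z_β)/C)² + 3.
(1.645 + 0.842) / 0.4001 = 2.487 / 0.4001 = 6.216.
n = 6.216² + 3 = 38.64 + 3 = 41.6.
Round up.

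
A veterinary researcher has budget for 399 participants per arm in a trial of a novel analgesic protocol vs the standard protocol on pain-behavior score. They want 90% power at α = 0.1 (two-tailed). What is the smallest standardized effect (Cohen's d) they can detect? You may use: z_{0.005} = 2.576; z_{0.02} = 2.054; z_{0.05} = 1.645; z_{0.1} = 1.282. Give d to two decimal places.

For two independent groups of n = 399 each: d_min = (z_{α/2} + z_β)·√(2/n).
z-sum = 1.645 + 1.282 = 2.927.
d_min = 2.927 × √(2/399) = 2.927 × 0.0708 = 0.207.

d_min ≈ 0.21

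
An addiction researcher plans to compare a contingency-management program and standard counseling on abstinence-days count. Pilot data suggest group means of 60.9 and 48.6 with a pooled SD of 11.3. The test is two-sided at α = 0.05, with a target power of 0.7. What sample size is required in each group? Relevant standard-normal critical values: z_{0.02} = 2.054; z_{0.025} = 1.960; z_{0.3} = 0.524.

Cohen's d = |M₁ − M₂| / SD_pooled = |60.9 − 48.6| / 11.3 = 12.3 / 11.3 = 1.088.
For two independent groups with equal n: n = 2·((z_{α/2} + z_β) / d)².
z_{α/2} + z_β = 1.960 + 0.524 = 2.484.
n = 2 × (2.484 / 1.088)² = 2 × 2.283² = 2 × 5.21 = 10.4.
Round up to the next whole participant.

n = 11 per group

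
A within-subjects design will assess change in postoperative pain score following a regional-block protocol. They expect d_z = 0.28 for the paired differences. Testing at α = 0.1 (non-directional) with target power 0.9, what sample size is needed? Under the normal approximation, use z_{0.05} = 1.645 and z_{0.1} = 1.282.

For a paired (one-sample on differences) test: n = ((z_{α/2} + z_β) / d)².
z_{α/2} + z_β = 1.645 + 1.282 = 2.927.
n = (2.927 / 0.28)² = 10.454² = 109.28.
Round up.

n = 110 pairs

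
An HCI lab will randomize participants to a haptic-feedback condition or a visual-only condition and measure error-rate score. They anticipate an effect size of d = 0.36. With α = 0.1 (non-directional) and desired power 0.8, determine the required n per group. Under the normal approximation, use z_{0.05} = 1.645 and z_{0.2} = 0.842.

For two independent groups with equal n: n = 2·((z_{α/2} + z_β) / d)².
z_{α/2} + z_β = 1.645 + 0.842 = 2.487.
n = 2 × (2.487 / 0.36)² = 2 × 6.908² = 2 × 47.73 = 95.5.
Round up to the next whole participant.

n = 96 per group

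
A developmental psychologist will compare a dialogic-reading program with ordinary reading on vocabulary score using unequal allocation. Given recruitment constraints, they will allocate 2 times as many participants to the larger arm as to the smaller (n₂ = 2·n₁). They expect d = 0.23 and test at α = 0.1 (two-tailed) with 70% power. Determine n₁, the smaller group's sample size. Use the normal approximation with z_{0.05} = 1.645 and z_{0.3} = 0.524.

With allocation ratio k = n₂/n₁ = 2, Var(x̄₁−x̄₂) = σ²(1/n₁ + 1/(k·n₁)) = σ²·(k+1)/(k·n₁).
So n₁ = (1 + 1/k)·((z_{α/2} + z_β)/d)² = 1.500 × (2.169/0.23)².
n₁ = 1.500 × 88.93 = 133.4.
Round up: n₁ = 134, giving n₂ = 2 × 134 = 268.

n₁ = 134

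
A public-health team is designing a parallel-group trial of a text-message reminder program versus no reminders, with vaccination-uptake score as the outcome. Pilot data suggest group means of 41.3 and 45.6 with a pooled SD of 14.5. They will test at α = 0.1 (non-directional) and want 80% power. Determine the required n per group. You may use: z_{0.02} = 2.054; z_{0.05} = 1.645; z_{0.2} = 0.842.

n = 141 per group

Cohen's d = |M₁ − M₂| / SD_pooled = |41.3 − 45.6| / 14.5 = 4.3 / 14.5 = 0.297.
For two independent groups with equal n: n = 2·((z_{α/2} + z_β) / d)².
z_{α/2} + z_β = 1.645 + 0.842 = 2.487.
n = 2 × (2.487 / 0.297)² = 2 × 8.374² = 2 × 70.12 = 140.2.
Round up to the next whole participant.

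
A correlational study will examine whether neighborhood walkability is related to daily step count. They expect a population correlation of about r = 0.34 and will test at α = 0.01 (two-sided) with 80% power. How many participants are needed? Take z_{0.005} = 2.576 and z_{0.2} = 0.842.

n = 97

Fisher's z: C = ½·ln((1+r)/(1−r)) = ½·ln(2.0303) = 0.3541.
n = ((z_{α/2} + z_β)/C)² + 3.
(2.576 + 0.842) / 0.3541 = 3.418 / 0.3541 = 9.653.
n = 9.653² + 3 = 93.17 + 3 = 96.2.
Round up.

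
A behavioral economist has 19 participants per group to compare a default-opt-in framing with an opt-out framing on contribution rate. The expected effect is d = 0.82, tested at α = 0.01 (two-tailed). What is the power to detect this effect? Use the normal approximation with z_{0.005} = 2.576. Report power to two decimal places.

power ≈ 0.48

For two equal groups, power = Φ(d·√(n/2) − z_{α/2}).
d·√(n/2) = 0.82 × √(19/2) = 0.82 × 3.082 = 2.527.
z_β = 2.527 − 2.576 = -0.049.
Power = Φ(-0.049) = 0.481.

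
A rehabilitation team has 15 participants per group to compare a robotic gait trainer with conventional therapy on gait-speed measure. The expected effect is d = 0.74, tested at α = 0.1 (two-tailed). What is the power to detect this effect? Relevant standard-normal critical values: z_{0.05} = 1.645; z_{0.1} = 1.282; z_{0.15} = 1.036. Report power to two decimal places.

For two equal groups, power = Φ(d·√(n/2) − z_{α/2}).
d·√(n/2) = 0.74 × √(15/2) = 0.74 × 2.739 = 2.027.
z_β = 2.027 − 1.645 = 0.382.
Power = Φ(0.382) = 0.649.

power ≈ 0.65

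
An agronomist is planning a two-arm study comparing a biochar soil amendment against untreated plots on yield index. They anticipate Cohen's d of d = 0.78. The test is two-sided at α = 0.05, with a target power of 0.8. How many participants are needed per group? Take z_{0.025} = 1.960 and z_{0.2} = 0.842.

For two independent groups with equal n: n = 2·((z_{α/2} + z_β) / d)².
z_{α/2} + z_β = 1.960 + 0.842 = 2.802.
n = 2 × (2.802 / 0.78)² = 2 × 3.592² = 2 × 12.90 = 25.8.
Round up to the next whole participant.

n = 26 per group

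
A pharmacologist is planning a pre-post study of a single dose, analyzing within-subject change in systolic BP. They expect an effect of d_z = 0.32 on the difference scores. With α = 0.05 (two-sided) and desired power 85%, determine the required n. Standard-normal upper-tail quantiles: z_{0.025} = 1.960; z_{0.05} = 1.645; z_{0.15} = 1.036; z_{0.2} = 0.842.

n = 88 pairs

For a paired (one-sample on differences) test: n = ((z_{α/2} + z_β) / d)².
z_{α/2} + z_β = 1.960 + 1.036 = 2.996.
n = (2.996 / 0.32)² = 9.362² = 87.66.
Round up.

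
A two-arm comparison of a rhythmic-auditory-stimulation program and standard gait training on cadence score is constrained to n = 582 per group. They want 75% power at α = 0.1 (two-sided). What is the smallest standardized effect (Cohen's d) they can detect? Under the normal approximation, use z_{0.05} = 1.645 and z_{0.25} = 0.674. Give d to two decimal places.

For two independent groups of n = 582 each: d_min = (z_{α/2} + z_β)·√(2/n).
z-sum = 1.645 + 0.674 = 2.319.
d_min = 2.319 × √(2/582) = 2.319 × 0.0586 = 0.136.

d_min ≈ 0.14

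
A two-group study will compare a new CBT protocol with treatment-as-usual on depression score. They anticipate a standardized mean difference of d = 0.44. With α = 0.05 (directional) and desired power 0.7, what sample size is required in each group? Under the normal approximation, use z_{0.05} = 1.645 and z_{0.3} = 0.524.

For two independent groups with equal n: n = 2·((z_{α} + z_β) / d)².
z_{α} + z_β = 1.645 + 0.524 = 2.169.
n = 2 × (2.169 / 0.44)² = 2 × 4.930² = 2 × 24.30 = 48.6.
Round up to the next whole participant.

n = 49 per group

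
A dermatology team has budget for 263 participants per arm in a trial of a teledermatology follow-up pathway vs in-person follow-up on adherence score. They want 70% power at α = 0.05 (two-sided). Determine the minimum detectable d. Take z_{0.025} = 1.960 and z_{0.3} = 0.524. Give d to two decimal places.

d_min ≈ 0.22

For two independent groups of n = 263 each: d_min = (z_{α/2} + z_β)·√(2/n).
z-sum = 1.960 + 0.524 = 2.484.
d_min = 2.484 × √(2/263) = 2.484 × 0.0872 = 0.217.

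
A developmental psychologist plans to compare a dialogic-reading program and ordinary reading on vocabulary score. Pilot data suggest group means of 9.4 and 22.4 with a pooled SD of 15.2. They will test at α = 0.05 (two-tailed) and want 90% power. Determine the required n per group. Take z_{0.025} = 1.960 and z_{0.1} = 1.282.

Cohen's d = |M₁ − M₂| / SD_pooled = |9.4 − 22.4| / 15.2 = 13.0 / 15.2 = 0.855.
For two independent groups with equal n: n = 2·((z_{α/2} + z_β) / d)².
z_{α/2} + z_β = 1.960 + 1.282 = 3.242.
n = 2 × (3.242 / 0.855)² = 2 × 3.792² = 2 × 14.38 = 28.8.
Round up to the next whole participant.

n = 29 per group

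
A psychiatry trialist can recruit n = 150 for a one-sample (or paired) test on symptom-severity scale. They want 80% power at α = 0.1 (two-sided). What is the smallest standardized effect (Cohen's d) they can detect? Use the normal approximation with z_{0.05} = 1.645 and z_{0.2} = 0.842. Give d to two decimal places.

d_min ≈ 0.20

For a single sample (or paired design) of n = 150: d_min = (z_{α/2} + z_β)/√n.
z-sum = 1.645 + 0.842 = 2.487.
d_min = 2.487 / √150 = 2.487 / 12.247 = 0.203.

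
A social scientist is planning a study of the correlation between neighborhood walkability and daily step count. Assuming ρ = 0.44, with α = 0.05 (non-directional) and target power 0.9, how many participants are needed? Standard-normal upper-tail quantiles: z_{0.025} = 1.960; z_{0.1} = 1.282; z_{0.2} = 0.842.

Fisher's z: C = ½·ln((1+r)/(1−r)) = ½·ln(2.5714) = 0.4722.
n = ((z_{α/2} + z_β)/C)² + 3.
(1.960 + 1.282) / 0.4722 = 3.242 / 0.4722 = 6.866.
n = 6.866² + 3 = 47.14 + 3 = 50.1.
Round up.

n = 51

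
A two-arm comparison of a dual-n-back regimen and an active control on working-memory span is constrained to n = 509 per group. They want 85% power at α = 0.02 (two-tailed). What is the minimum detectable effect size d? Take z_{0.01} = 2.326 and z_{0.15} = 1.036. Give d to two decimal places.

For two independent groups of n = 509 each: d_min = (z_{α/2} + z_β)·√(2/n).
z-sum = 2.326 + 1.036 = 3.362.
d_min = 3.362 × √(2/509) = 3.362 × 0.0627 = 0.211.

d_min ≈ 0.21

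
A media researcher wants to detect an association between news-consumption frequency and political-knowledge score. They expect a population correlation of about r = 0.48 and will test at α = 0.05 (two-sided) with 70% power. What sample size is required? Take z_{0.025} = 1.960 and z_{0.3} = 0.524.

n = 26

Fisher's z: C = ½·ln((1+r)/(1−r)) = ½·ln(2.8462) = 0.5230.
n = ((z_{α/2} + z_β)/C)² + 3.
(1.960 + 0.524) / 0.5230 = 2.484 / 0.5230 = 4.750.
n = 4.750² + 3 = 22.56 + 3 = 25.6.
Round up.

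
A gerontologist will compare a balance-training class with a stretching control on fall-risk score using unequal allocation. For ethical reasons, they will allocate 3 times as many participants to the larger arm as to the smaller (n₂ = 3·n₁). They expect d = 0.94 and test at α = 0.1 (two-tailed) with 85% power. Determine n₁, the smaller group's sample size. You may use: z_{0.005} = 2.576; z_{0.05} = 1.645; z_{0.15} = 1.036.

With allocation ratio k = n₂/n₁ = 3, Var(x̄₁−x̄₂) = σ²(1/n₁ + 1/(k·n₁)) = σ²·(k+1)/(k·n₁).
So n₁ = (1 + 1/k)·((z_{α/2} + z_β)/d)² = 1.333 × (2.681/0.94)².
n₁ = 1.333 × 8.13 = 10.8.
Round up: n₁ = 11, giving n₂ = 3 × 11 = 33.

n₁ = 11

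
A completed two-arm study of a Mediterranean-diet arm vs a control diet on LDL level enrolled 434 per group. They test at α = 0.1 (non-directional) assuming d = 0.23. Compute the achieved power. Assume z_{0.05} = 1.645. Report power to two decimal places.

power ≈ 0.96

For two equal groups, power = Φ(d·√(n/2) − z_{α/2}).
d·√(n/2) = 0.23 × √(434/2) = 0.23 × 14.731 = 3.388.
z_β = 3.388 − 1.645 = 1.743.
Power = Φ(1.743) = 0.959.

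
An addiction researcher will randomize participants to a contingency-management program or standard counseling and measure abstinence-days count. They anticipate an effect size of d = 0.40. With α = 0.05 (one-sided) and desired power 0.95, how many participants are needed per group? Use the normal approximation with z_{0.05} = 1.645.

n = 136 per group

For two independent groups with equal n: n = 2·((z_{α} + z_β) / d)².
z_{α} + z_β = 1.645 + 1.645 = 3.290.
n = 2 × (3.290 / 0.40)² = 2 × 8.225² = 2 × 67.65 = 135.3.
Round up to the next whole participant.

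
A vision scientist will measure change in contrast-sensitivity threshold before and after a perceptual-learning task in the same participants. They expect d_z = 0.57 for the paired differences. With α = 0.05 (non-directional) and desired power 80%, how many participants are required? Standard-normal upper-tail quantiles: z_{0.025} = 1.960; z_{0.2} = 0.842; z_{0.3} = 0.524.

For a paired (one-sample on differences) test: n = ((z_{α/2} + z_β) / d)².
z_{α/2} + z_β = 1.960 + 0.842 = 2.802.
n = (2.802 / 0.57)² = 4.916² = 24.16.
Round up.

n = 25 pairs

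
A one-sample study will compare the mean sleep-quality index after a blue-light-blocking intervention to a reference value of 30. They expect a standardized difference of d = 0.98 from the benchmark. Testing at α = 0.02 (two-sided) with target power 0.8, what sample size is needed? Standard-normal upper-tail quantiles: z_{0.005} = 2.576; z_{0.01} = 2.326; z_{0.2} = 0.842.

n = 11

For a one-sample test: n = ((z_{α/2} + z_β) / d)².
z_{α/2} + z_β = 2.326 + 0.842 = 3.168.
n = (3.168 / 0.98)² = 3.233² = 10.45.
Round up.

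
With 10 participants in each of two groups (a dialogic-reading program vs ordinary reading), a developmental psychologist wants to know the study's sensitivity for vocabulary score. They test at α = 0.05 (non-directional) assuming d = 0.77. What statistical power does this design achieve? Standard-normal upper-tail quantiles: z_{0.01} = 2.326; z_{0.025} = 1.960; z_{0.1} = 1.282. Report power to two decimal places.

power ≈ 0.41

For two equal groups, power = Φ(d·√(n/2) − z_{α/2}).
d·√(n/2) = 0.77 × √(10/2) = 0.77 × 2.236 = 1.722.
z_β = 1.722 − 1.960 = -0.238.
Power = Φ(-0.238) = 0.406.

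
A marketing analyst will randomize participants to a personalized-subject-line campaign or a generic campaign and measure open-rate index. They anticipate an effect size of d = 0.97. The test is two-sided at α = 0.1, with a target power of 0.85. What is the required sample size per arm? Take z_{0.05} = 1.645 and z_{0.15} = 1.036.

For two independent groups with equal n: n = 2·((z_{α/2} + z_β) / d)².
z_{α/2} + z_β = 1.645 + 1.036 = 2.681.
n = 2 × (2.681 / 0.97)² = 2 × 2.764² = 2 × 7.64 = 15.3.
Round up to the next whole participant.

n = 16 per group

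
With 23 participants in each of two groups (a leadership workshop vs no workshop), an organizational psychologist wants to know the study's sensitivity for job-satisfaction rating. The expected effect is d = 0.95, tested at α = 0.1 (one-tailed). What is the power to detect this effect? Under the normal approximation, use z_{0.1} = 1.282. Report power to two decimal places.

For two equal groups, power = Φ(d·√(n/2) − z_{α}).
d·√(n/2) = 0.95 × √(23/2) = 0.95 × 3.391 = 3.222.
z_β = 3.222 − 1.282 = 1.940.
Power = Φ(1.940) = 0.974.

power ≈ 0.97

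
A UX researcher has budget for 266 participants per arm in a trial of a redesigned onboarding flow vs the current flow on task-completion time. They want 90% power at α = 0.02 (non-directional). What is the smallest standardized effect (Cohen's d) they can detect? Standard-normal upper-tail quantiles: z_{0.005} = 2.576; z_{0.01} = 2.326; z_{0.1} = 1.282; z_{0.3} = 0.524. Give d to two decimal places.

For two independent groups of n = 266 each: d_min = (z_{α/2} + z_β)·√(2/n).
z-sum = 2.326 + 1.282 = 3.608.
d_min = 3.608 × √(2/266) = 3.608 × 0.0867 = 0.313.

d_min ≈ 0.31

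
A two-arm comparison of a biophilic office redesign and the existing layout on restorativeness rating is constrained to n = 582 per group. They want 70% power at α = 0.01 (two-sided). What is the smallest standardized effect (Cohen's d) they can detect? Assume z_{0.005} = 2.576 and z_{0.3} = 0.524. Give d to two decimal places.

d_min ≈ 0.18

For two independent groups of n = 582 each: d_min = (z_{α/2} + z_β)·√(2/n).
z-sum = 2.576 + 0.524 = 3.100.
d_min = 3.100 × √(2/582) = 3.100 × 0.0586 = 0.182.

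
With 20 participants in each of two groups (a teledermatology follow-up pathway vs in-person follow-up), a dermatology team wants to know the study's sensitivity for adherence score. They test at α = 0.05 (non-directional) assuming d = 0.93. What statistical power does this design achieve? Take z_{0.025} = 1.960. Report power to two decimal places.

power ≈ 0.84

For two equal groups, power = Φ(d·√(n/2) − z_{α/2}).
d·√(n/2) = 0.93 × √(20/2) = 0.93 × 3.162 = 2.941.
z_β = 2.941 − 1.960 = 0.981.
Power = Φ(0.981) = 0.837.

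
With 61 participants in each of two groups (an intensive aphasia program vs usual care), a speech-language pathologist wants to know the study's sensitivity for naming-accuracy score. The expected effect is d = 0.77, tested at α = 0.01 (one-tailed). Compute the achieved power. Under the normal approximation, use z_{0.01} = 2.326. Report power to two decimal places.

For two equal groups, power = Φ(d·√(n/2) − z_{α}).
d·√(n/2) = 0.77 × √(61/2) = 0.77 × 5.523 = 4.252.
z_β = 4.252 − 2.326 = 1.926.
Power = Φ(1.926) = 0.973.

power ≈ 0.97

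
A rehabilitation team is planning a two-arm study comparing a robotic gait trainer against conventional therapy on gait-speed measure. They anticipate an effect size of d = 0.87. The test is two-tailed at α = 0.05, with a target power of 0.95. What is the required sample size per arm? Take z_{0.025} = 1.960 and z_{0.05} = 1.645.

For two independent groups with equal n: n = 2·((z_{α/2} + z_β) / d)².
z_{α/2} + z_β = 1.960 + 1.645 = 3.605.
n = 2 × (3.605 / 0.87)² = 2 × 4.144² = 2 × 17.17 = 34.3.
Round up to the next whole participant.

n = 35 per group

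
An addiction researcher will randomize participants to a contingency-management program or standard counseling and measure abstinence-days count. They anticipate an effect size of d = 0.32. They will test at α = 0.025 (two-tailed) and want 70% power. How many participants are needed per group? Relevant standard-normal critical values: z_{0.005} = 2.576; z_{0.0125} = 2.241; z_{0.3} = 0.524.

n = 150 per group

For two independent groups with equal n: n = 2·((z_{α/2} + z_β) / d)².
z_{α/2} + z_β = 2.241 + 0.524 = 2.765.
n = 2 × (2.765 / 0.32)² = 2 × 8.641² = 2 × 74.66 = 149.3.
Round up to the next whole participant.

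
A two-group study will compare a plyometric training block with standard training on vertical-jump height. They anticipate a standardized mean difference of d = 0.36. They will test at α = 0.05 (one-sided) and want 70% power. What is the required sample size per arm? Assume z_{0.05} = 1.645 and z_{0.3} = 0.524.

For two independent groups with equal n: n = 2·((z_{α} + z_β) / d)².
z_{α} + z_β = 1.645 + 0.524 = 2.169.
n = 2 × (2.169 / 0.36)² = 2 × 6.025² = 2 × 36.30 = 72.6.
Round up to the next whole participant.

n = 73 per group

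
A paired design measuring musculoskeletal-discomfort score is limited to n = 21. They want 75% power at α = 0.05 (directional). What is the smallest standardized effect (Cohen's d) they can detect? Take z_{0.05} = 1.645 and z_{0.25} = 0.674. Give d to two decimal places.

d_min ≈ 0.51

For a single sample (or paired design) of n = 21: d_min = (z_{α} + z_β)/√n.
z-sum = 1.645 + 0.674 = 2.319.
d_min = 2.319 / √21 = 2.319 / 4.583 = 0.506.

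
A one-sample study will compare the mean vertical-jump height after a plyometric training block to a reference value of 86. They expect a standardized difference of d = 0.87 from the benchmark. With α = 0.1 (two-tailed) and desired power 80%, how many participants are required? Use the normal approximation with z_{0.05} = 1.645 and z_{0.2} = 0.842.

n = 9

For a one-sample test: n = ((z_{α/2} + z_β) / d)².
z_{α/2} + z_β = 1.645 + 0.842 = 2.487.
n = (2.487 / 0.87)² = 2.859² = 8.17.
Round up.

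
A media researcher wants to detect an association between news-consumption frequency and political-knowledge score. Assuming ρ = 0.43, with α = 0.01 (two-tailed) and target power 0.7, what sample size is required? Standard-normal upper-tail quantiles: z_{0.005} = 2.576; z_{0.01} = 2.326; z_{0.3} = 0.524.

n = 49

Fisher's z: C = ½·ln((1+r)/(1−r)) = ½·ln(2.5088) = 0.4599.
n = ((z_{α/2} + z_β)/C)² + 3.
(2.576 + 0.524) / 0.4599 = 3.100 / 0.4599 = 6.741.
n = 6.741² + 3 = 45.44 + 3 = 48.4.
Round up.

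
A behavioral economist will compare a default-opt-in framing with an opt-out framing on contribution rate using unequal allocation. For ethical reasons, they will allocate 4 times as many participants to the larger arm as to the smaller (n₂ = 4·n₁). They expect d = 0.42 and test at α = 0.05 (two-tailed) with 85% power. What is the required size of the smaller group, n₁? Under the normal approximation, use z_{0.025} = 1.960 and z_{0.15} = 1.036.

n₁ = 64

With allocation ratio k = n₂/n₁ = 4, Var(x̄₁−x̄₂) = σ²(1/n₁ + 1/(k·n₁)) = σ²·(k+1)/(k·n₁).
So n₁ = (1 + 1/k)·((z_{α/2} + z_β)/d)² = 1.250 × (2.996/0.42)².
n₁ = 1.250 × 50.88 = 63.6.
Round up: n₁ = 64, giving n₂ = 4 × 64 = 256.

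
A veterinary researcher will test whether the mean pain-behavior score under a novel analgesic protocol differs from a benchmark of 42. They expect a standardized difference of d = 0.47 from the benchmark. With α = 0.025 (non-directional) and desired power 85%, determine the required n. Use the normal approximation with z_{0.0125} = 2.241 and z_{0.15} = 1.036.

For a one-sample test: n = ((z_{α/2} + z_β) / d)².
z_{α/2} + z_β = 2.241 + 1.036 = 3.277.
n = (3.277 / 0.47)² = 6.972² = 48.61.
Round up.

n = 49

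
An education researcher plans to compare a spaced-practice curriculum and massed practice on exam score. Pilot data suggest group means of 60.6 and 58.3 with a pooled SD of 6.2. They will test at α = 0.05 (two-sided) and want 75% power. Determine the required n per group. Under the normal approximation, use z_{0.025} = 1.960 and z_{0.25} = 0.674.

n = 101 per group

Cohen's d = |M₁ − M₂| / SD_pooled = |60.6 − 58.3| / 6.2 = 2.3 / 6.2 = 0.371.
For two independent groups with equal n: n = 2·((z_{α/2} + z_β) / d)².
z_{α/2} + z_β = 1.960 + 0.674 = 2.634.
n = 2 × (2.634 / 0.371)² = 2 × 7.100² = 2 × 50.41 = 100.8.
Round up to the next whole participant.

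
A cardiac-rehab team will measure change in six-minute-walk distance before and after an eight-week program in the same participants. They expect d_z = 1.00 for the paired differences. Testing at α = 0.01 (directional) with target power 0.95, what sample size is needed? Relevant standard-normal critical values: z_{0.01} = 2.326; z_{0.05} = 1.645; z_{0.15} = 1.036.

For a paired (one-sample on differences) test: n = ((z_{α} + z_β) / d)².
z_{α} + z_β = 2.326 + 1.645 = 3.971.
n = (3.971 / 1.00)² = 3.971² = 15.77.
Round up.

n = 16 pairs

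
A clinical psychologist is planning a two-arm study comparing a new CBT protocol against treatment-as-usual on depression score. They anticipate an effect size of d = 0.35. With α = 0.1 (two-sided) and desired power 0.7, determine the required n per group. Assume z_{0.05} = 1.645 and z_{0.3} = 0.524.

n = 77 per group

For two independent groups with equal n: n = 2·((z_{α/2} + z_β) / d)².
z_{α/2} + z_β = 1.645 + 0.524 = 2.169.
n = 2 × (2.169 / 0.35)² = 2 × 6.197² = 2 × 38.40 = 76.8.
Round up to the next whole participant.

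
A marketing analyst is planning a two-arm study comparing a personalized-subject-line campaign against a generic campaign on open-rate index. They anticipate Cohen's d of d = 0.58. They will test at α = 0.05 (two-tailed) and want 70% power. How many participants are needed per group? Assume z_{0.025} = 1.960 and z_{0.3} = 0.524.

For two independent groups with equal n: n = 2·((z_{α/2} + z_β) / d)².
z_{α/2} + z_β = 1.960 + 0.524 = 2.484.
n = 2 × (2.484 / 0.58)² = 2 × 4.283² = 2 × 18.34 = 36.7.
Round up to the next whole participant.

n = 37 per group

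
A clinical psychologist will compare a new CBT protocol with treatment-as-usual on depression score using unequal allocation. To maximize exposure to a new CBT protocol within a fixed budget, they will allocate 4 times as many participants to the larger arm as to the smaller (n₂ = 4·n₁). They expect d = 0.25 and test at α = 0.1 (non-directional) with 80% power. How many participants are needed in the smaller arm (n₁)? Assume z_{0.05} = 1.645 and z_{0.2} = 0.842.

With allocation ratio k = n₂/n₁ = 4, Var(x̄₁−x̄₂) = σ²(1/n₁ + 1/(k·n₁)) = σ²·(k+1)/(k·n₁).
So n₁ = (1 + 1/k)·((z_{α/2} + z_β)/d)² = 1.250 × (2.487/0.25)².
n₁ = 1.250 × 98.96 = 123.7.
Round up: n₁ = 124, giving n₂ = 4 × 124 = 496.

n₁ = 124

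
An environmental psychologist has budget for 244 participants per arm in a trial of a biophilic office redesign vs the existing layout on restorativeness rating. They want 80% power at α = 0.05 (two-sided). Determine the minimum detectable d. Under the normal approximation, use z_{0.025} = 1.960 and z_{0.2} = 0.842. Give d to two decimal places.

d_min ≈ 0.25

For two independent groups of n = 244 each: d_min = (z_{α/2} + z_β)·√(2/n).
z-sum = 1.960 + 0.842 = 2.802.
d_min = 2.802 × √(2/244) = 2.802 × 0.0905 = 0.254.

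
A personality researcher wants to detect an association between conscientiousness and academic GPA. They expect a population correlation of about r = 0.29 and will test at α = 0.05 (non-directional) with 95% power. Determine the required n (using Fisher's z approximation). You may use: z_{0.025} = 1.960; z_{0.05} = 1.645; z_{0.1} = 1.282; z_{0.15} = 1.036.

Fisher's z: C = ½·ln((1+r)/(1−r)) = ½·ln(1.8169) = 0.2986.
n = ((z_{α/2} + z_β)/C)² + 3.
(1.960 + 1.645) / 0.2986 = 3.605 / 0.2986 = 12.073.
n = 12.073² + 3 = 145.76 + 3 = 148.8.
Round up.

n = 149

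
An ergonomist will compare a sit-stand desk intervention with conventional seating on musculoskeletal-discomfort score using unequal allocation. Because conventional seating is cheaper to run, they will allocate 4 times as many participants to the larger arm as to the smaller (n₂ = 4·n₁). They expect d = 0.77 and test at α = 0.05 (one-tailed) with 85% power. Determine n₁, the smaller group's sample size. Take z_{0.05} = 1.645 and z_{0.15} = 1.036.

With allocation ratio k = n₂/n₁ = 4, Var(x̄₁−x̄₂) = σ²(1/n₁ + 1/(k·n₁)) = σ²·(k+1)/(k·n₁).
So n₁ = (1 + 1/k)·((z_{α} + z_β)/d)² = 1.250 × (2.681/0.77)².
n₁ = 1.250 × 12.12 = 15.2.
Round up: n₁ = 16, giving n₂ = 4 × 16 = 64.

n₁ = 16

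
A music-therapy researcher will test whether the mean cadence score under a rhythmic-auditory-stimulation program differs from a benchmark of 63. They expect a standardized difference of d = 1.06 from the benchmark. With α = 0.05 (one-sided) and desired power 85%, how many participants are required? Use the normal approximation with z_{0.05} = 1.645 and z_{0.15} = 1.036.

For a one-sample test: n = ((z_{α} + z_β) / d)².
z_{α} + z_β = 1.645 + 1.036 = 2.681.
n = (2.681 / 1.06)² = 2.529² = 6.40.
Round up.

n = 7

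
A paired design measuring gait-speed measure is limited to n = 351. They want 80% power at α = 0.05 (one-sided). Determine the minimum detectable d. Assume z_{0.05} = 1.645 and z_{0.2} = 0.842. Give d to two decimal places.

d_min ≈ 0.13

For a single sample (or paired design) of n = 351: d_min = (z_{α} + z_β)/√n.
z-sum = 1.645 + 0.842 = 2.487.
d_min = 2.487 / √351 = 2.487 / 18.735 = 0.133.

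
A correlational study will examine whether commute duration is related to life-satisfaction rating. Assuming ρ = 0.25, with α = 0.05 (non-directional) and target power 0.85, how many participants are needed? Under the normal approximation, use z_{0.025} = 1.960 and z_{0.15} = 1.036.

n = 141

Fisher's z: C = ½·ln((1+r)/(1−r)) = ½·ln(1.6667) = 0.2554.
n = ((z_{α/2} + z_β)/C)² + 3.
(1.960 + 1.036) / 0.2554 = 2.996 / 0.2554 = 11.731.
n = 11.731² + 3 = 137.61 + 3 = 140.6.
Round up.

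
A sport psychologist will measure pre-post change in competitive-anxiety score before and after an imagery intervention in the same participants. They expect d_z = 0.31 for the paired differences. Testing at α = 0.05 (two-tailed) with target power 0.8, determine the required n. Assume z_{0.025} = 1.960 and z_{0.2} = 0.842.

n = 82 pairs

For a paired (one-sample on differences) test: n = ((z_{α/2} + z_β) / d)².
z_{α/2} + z_β = 1.960 + 0.842 = 2.802.
n = (2.802 / 0.31)² = 9.039² = 81.70.
Round up.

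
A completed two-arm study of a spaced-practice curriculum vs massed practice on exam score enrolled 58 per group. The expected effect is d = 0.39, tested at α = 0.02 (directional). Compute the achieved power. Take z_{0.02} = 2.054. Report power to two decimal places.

power ≈ 0.52

For two equal groups, power = Φ(d·√(n/2) − z_{α}).
d·√(n/2) = 0.39 × √(58/2) = 0.39 × 5.385 = 2.100.
z_β = 2.100 − 2.054 = 0.046.
Power = Φ(0.046) = 0.518.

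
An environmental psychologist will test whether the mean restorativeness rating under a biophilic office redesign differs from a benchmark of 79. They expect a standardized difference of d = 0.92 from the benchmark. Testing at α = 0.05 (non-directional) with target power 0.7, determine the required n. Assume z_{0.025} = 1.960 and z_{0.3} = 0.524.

n = 8

For a one-sample test: n = ((z_{α/2} + z_β) / d)².
z_{α/2} + z_β = 1.960 + 0.524 = 2.484.
n = (2.484 / 0.92)² = 2.700² = 7.29.
Round up.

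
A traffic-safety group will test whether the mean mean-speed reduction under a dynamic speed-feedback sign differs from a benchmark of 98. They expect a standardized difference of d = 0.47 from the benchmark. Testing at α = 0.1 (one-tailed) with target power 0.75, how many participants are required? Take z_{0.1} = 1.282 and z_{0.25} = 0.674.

For a one-sample test: n = ((z_{α} + z_β) / d)².
z_{α} + z_β = 1.282 + 0.674 = 1.956.
n = (1.956 / 0.47)² = 4.162² = 17.32.
Round up.

n = 18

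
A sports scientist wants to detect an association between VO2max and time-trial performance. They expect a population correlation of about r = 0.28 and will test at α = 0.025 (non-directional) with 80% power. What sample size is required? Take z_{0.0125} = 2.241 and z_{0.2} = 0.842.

n = 118

Fisher's z: C = ½·ln((1+r)/(1−r)) = ½·ln(1.7778) = 0.2877.
n = ((z_{α/2} + z_β)/C)² + 3.
(2.241 + 0.842) / 0.2877 = 3.083 / 0.2877 = 10.716.
n = 10.716² + 3 = 114.83 + 3 = 117.8.
Round up.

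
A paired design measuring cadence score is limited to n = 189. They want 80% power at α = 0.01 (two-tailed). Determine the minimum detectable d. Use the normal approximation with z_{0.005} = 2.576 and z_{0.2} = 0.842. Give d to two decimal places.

d_min ≈ 0.25

For a single sample (or paired design) of n = 189: d_min = (z_{α/2} + z_β)/√n.
z-sum = 2.576 + 0.842 = 3.418.
d_min = 3.418 / √189 = 3.418 / 13.748 = 0.249.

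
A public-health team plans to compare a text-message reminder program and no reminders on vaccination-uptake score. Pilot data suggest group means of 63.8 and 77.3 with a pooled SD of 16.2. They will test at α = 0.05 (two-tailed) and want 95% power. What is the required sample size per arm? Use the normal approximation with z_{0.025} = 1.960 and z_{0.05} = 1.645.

n = 38 per group

Cohen's d = |M₁ − M₂| / SD_pooled = |63.8 − 77.3| / 16.2 = 13.5 / 16.2 = 0.833.
For two independent groups with equal n: n = 2·((z_{α/2} + z_β) / d)².
z_{α/2} + z_β = 1.960 + 1.645 = 3.605.
n = 2 × (3.605 / 0.833)² = 2 × 4.328² = 2 × 18.73 = 37.5.
Round up to the next whole participant.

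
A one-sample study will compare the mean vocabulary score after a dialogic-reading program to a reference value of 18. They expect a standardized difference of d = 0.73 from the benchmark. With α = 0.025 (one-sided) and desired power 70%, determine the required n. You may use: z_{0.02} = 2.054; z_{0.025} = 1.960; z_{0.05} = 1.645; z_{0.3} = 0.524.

n = 12

For a one-sample test: n = ((z_{α} + z_β) / d)².
z_{α} + z_β = 1.960 + 0.524 = 2.484.
n = (2.484 / 0.73)² = 3.403² = 11.58.
Round up.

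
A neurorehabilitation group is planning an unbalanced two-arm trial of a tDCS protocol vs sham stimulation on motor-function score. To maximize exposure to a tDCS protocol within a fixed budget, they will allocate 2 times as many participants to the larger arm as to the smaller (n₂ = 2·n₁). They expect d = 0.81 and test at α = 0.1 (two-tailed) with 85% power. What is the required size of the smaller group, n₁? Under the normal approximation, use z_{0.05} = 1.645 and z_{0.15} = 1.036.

With allocation ratio k = n₂/n₁ = 2, Var(x̄₁−x̄₂) = σ²(1/n₁ + 1/(k·n₁)) = σ²·(k+1)/(k·n₁).
So n₁ = (1 + 1/k)·((z_{α/2} + z_β)/d)² = 1.500 × (2.681/0.81)².
n₁ = 1.500 × 10.96 = 16.4.
Round up: n₁ = 17, giving n₂ = 2 × 17 = 34.

n₁ = 17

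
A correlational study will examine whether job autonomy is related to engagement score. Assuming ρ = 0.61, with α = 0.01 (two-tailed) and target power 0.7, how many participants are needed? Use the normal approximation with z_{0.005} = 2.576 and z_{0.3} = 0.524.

n = 23

Fisher's z: C = ½·ln((1+r)/(1−r)) = ½·ln(4.1282) = 0.7089.
n = ((z_{α/2} + z_β)/C)² + 3.
(2.576 + 0.524) / 0.7089 = 3.100 / 0.7089 = 4.373.
n = 4.373² + 3 = 19.12 + 3 = 22.1.
Round up.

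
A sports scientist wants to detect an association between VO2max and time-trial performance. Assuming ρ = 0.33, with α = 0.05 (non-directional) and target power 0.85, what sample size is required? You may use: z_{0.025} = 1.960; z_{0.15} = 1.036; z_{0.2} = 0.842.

Fisher's z: C = ½·ln((1+r)/(1−r)) = ½·ln(1.9851) = 0.3428.
n = ((z_{α/2} + z_β)/C)² + 3.
(1.960 + 1.036) / 0.3428 = 2.996 / 0.3428 = 8.740.
n = 8.740² + 3 = 76.38 + 3 = 79.4.
Round up.

n = 80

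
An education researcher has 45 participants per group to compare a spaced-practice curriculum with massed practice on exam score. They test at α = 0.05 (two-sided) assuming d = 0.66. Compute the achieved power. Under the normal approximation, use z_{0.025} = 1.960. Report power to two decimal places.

For two equal groups, power = Φ(d·√(n/2) − z_{α/2}).
d·√(n/2) = 0.66 × √(45/2) = 0.66 × 4.743 = 3.131.
z_β = 3.131 − 1.960 = 1.171.
Power = Φ(1.171) = 0.879.

power ≈ 0.88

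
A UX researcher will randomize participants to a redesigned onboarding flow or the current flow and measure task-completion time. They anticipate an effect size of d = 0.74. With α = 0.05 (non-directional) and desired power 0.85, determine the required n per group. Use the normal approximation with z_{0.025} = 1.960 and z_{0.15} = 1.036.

n = 33 per group

For two independent groups with equal n: n = 2·((z_{α/2} + z_β) / d)².
z_{α/2} + z_β = 1.960 + 1.036 = 2.996.
n = 2 × (2.996 / 0.74)² = 2 × 4.049² = 2 × 16.39 = 32.8.
Round up to the next whole participant.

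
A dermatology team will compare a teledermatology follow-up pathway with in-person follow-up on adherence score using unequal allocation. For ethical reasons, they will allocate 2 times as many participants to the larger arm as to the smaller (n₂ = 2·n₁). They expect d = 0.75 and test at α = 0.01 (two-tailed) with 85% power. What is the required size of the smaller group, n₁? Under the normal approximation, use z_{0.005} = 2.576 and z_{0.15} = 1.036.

n₁ = 35

With allocation ratio k = n₂/n₁ = 2, Var(x̄₁−x̄₂) = σ²(1/n₁ + 1/(k·n₁)) = σ²·(k+1)/(k·n₁).
So n₁ = (1 + 1/k)·((z_{α/2} + z_β)/d)² = 1.500 × (3.612/0.75)².
n₁ = 1.500 × 23.19 = 34.8.
Round up: n₁ = 35, giving n₂ = 2 × 35 = 70.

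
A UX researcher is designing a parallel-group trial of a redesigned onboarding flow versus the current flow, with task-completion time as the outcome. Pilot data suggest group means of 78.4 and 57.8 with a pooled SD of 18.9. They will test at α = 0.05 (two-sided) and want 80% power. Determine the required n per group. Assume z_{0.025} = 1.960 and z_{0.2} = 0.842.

n = 14 per group

Cohen's d = |M₁ − M₂| / SD_pooled = |78.4 − 57.8| / 18.9 = 20.6 / 18.9 = 1.090.
For two independent groups with equal n: n = 2·((z_{α/2} + z_β) / d)².
z_{α/2} + z_β = 1.960 + 0.842 = 2.802.
n = 2 × (2.802 / 1.090)² = 2 × 2.571² = 2 × 6.61 = 13.2.
Round up to the next whole participant.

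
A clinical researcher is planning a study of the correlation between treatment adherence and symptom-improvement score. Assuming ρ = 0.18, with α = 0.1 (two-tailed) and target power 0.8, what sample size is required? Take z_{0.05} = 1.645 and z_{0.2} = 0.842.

Fisher's z: C = ½·ln((1+r)/(1−r)) = ½·ln(1.4390) = 0.1820.
n = ((z_{α/2} + z_β)/C)² + 3.
(1.645 + 0.842) / 0.1820 = 2.487 / 0.1820 = 13.665.
n = 13.665² + 3 = 186.73 + 3 = 189.7.
Round up.

n = 190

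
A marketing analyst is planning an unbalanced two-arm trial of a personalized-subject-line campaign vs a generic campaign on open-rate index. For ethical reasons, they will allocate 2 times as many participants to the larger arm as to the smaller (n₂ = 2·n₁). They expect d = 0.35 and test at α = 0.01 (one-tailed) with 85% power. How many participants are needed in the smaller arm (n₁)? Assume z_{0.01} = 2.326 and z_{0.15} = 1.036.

With allocation ratio k = n₂/n₁ = 2, Var(x̄₁−x̄₂) = σ²(1/n₁ + 1/(k·n₁)) = σ²·(k+1)/(k·n₁).
So n₁ = (1 + 1/k)·((z_{α} + z_β)/d)² = 1.500 × (3.362/0.35)².
n₁ = 1.500 × 92.27 = 138.4.
Round up: n₁ = 139, giving n₂ = 2 × 139 = 278.

n₁ = 139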